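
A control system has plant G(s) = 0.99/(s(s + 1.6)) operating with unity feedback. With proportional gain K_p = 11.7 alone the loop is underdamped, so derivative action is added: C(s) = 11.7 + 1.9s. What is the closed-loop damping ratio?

ζ = 0.511

Forward path: (11.7 + 1.9s)·0.99/(s(s+1.6)). The closed-loop characteristic equation is s² + (1.6 + 0.99·1.9)s + 0.99·11.7 = 0.
That is s² + 3.481s + 11.58 = 0, so ω_n = 3.403 rad/s and ζ = 3.481/(2·3.403) = 0.5114.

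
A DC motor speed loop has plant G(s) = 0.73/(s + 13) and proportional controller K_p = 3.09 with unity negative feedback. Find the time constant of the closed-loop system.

τ = 0.0655 s

Closed-loop transfer function: T(s) = K_p·G(s)/(1 + K_p·G(s)) = 2.256/(s + 13 + 2.256) = 2.256/(s + 15.26).
Time constant τ = 1/15.26 = 0.0655 s.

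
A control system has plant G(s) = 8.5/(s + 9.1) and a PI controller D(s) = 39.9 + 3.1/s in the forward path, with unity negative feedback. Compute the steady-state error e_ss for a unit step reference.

0

The open loop D(s)G(s) has a pole at the origin (type 1), so the static position error constant is infinite and e_ss = 1/(1+∞) = 0.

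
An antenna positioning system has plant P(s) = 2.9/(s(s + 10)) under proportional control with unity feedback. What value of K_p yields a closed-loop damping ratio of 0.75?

K_p = 15.3

Closed-loop characteristic equation: s² + 10s + K_p·2.9 = 0.
So ω_n = √(2.9K_p) and 2ζω_n = 10, giving ζ = 10/(2√(2.9K_p)).
Setting ζ = 0.75: √(2.9K_p) = 10/(2·0.75) = 6.667, so K_p = 44.44/2.9 = 15.3.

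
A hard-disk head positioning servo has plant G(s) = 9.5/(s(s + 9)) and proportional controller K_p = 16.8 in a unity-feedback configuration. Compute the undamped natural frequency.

With unity feedback the closed-loop characteristic equation is s² + 9s + 16.8·9.5 = s² + 9s + 159.6 = 0.
So ω_n² = 159.6 ⇒ ω_n = 12.63 rad/s, and ζ = 9/(2ω_n) = 0.356.

ω_n = 12.6 rad/s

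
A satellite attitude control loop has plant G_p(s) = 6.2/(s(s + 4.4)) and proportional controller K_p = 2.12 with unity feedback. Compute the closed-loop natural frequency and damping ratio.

1 + K_p·G_p(s) = 0 gives s² + 4.4s + 13.14 = 0.
Matching s² + 2ζω_n s + ω_n²: ω_n = √13.14 = 3.625 rad/s and 2ζω_n = 4.4, so ζ = 4.4/(2·3.625) = 0.607.

ω_n = 3.63 rad/s, ζ = 0.607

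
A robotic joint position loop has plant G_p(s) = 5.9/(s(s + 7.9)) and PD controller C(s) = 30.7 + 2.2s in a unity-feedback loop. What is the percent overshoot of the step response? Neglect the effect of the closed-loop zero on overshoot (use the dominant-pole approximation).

2.1%

Forward path: (30.7 + 2.2s)·5.9/(s(s+7.9)). The closed-loop characteristic equation is s² + (7.9 + 5.9·2.2)s + 5.9·30.7 = 0.
That is s² + 20.88s + 181.1 = 0, so ω_n = 13.46 rad/s and ζ = 20.88/(2·13.46) = 0.7757.
%OS = 100·exp(−πζ/√(1−ζ²)) = 2.1%.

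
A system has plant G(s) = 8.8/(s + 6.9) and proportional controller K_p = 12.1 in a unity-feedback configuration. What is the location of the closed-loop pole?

s = -113.4

Closed-loop transfer function: T(s) = K_p·G(s)/(1 + K_p·G(s)) = 106.5/(s + 6.9 + 106.5) = 106.5/(s + 113.4).
The closed-loop pole is at s = −113.4.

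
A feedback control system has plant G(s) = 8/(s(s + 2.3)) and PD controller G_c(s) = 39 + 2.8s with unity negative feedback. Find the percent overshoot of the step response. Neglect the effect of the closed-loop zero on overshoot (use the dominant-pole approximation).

4.63%

Forward path: (39 + 2.8s)·8/(s(s+2.3)). The closed-loop characteristic equation is s² + (2.3 + 8·2.8)s + 8·39 = 0.
That is s² + 24.7s + 312 = 0, so ω_n = 17.66 rad/s and ζ = 24.7/(2·17.66) = 0.6992.
%OS = 100·exp(−πζ/√(1−ζ²)) = 4.63%.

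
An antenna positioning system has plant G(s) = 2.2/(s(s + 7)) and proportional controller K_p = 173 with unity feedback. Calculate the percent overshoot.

56.4%

The closed-loop denominator s² + 7s + 380.6 gives ω_n = √380.6 = 19.51 and ζ = 7/(2ω_n) = 0.1794.
%OS = 100·exp(−πζ/√(1−ζ²)) = 100·exp(−π·0.1794/√0.9678) = 56.4%.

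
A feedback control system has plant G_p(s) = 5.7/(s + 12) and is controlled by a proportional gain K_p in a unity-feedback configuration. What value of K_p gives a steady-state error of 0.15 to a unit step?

The loop is type 0, so e_ss(step) = 1/(1 + K_pos) with K_pos = K_p·G_p(0).
G_p(0) = 0.475. Require 1/(1 + K_p·0.475) = 0.15, so 1 + 0.475·K_p = 6.667.
K_p = (6.667 − 1)/0.475 = 11.9.

K_p = 11.9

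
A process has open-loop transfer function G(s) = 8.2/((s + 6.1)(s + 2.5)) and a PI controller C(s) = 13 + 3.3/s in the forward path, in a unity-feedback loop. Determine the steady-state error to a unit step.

The open loop C(s)G(s) has a pole at the origin (type 1), so the static position error constant is infinite and e_ss = 1/(1+∞) = 0.

0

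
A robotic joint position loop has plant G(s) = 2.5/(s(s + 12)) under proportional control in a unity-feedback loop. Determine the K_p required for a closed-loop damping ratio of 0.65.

K_p = 34.1

Closed-loop characteristic equation: s² + 12s + K_p·2.5 = 0.
So ω_n = √(2.5K_p) and 2ζω_n = 12, giving ζ = 12/(2√(2.5K_p)).
Setting ζ = 0.65: √(2.5K_p) = 12/(2·0.65) = 9.231, so K_p = 85.21/2.5 = 34.1.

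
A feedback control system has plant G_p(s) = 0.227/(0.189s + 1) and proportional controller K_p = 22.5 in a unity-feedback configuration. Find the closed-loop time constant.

Closed loop: T(s) = K_p·G_p/(1+K_p·G_p) = 5.107/(0.189s + 1 + 5.107), with pole at s = −(1 + 5.107)/0.189 = −32.31.
Closed-loop time constant τ = 1/32.31 = 0.0309 s.

τ = 0.0309 s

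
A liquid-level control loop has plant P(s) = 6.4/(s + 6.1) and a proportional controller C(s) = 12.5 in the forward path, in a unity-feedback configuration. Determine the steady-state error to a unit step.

The loop is type 0. Static position error constant K_pos = C(0)·P(0) = 12.5·1.049 = 13.11.
Steady-state error to a unit step: e_ss = 1/(1+K_pos) = 1/14.11 = 0.0708.

0.0708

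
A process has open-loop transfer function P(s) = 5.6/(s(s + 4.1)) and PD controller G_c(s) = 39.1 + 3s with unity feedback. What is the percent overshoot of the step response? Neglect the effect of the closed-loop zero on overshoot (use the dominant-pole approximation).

Forward path: (39.1 + 3s)·5.6/(s(s+4.1)). The closed-loop characteristic equation is s² + (4.1 + 5.6·3)s + 5.6·39.1 = 0.
That is s² + 20.9s + 219 = 0, so ω_n = 14.8 rad/s and ζ = 20.9/(2·14.8) = 0.7062.
%OS = 100·exp(−πζ/√(1−ζ²)) = 4.36%.

4.36%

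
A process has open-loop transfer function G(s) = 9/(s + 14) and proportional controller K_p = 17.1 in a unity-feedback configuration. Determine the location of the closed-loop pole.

Closed-loop transfer function: T(s) = K_p·G(s)/(1 + K_p·G(s)) = 153.9/(s + 14 + 153.9) = 153.9/(s + 167.9).
The closed-loop pole is at s = −167.9.

s = -167.9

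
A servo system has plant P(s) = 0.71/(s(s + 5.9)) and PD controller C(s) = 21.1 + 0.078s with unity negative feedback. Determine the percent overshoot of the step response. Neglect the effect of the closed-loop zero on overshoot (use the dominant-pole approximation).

2.28%

Forward path: (21.1 + 0.078s)·0.71/(s(s+5.9)). The closed-loop characteristic equation is s² + (5.9 + 0.71·0.078)s + 0.71·21.1 = 0.
That is s² + 5.955s + 14.98 = 0, so ω_n = 3.871 rad/s and ζ = 5.955/(2·3.871) = 0.7693.
%OS = 100·exp(−πζ/√(1−ζ²)) = 2.28%.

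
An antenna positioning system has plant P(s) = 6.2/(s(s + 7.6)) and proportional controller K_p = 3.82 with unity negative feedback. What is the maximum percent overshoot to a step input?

The closed-loop denominator s² + 7.6s + 23.68 gives ω_n = √23.68 = 4.867 and ζ = 7.6/(2ω_n) = 0.7808.
%OS = 100·exp(−πζ/√(1−ζ²)) = 100·exp(−π·0.7808/√0.3903) = 1.97%.

1.97%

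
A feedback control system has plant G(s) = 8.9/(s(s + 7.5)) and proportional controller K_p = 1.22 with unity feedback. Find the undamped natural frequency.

With unity feedback the closed-loop characteristic equation is s² + 7.5s + 1.22·8.9 = s² + 7.5s + 10.86 = 0.
So ω_n² = 10.86 ⇒ ω_n = 3.295 rad/s, and ζ = 7.5/(2ω_n) = 1.14.

ω_n = 3.3 rad/s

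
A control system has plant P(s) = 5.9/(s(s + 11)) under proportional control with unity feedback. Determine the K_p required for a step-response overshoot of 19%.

From %OS = 100·exp(−πζ/√(1−ζ²)) = 19%, ζ = −ln(0.19)/√(π²+ln²(0.19)) = 0.4673.
Characteristic equation s² + 11s + 5.9K_p = 0 gives ζ = 11/(2√(5.9K_p)).
Setting ζ = 0.4673: √(5.9K_p) = 11/(2·0.4673) = 11.77, so K_p = 138.5/5.9 = 23.5.

K_p = 23.5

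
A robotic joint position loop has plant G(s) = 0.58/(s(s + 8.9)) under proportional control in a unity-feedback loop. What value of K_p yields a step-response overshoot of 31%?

K_p = 280

From %OS = 100·exp(−πζ/√(1−ζ²)) = 31%, ζ = −ln(0.31)/√(π²+ln²(0.31)) = 0.3493.
Characteristic equation s² + 8.9s + 0.58K_p = 0 gives ζ = 8.9/(2√(0.58K_p)).
Setting ζ = 0.3493: √(0.58K_p) = 8.9/(2·0.3493) = 12.74, so K_p = 162.3/0.58 = 280.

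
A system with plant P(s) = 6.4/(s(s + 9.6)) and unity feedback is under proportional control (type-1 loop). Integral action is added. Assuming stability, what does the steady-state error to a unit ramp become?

0

The integrator raises the loop to type 2, so K_v → ∞ and e_ss to a ramp is zero.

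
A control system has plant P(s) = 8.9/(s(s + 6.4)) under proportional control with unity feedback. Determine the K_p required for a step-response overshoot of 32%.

From %OS = 100·exp(−πζ/√(1−ζ²)) = 32%, ζ = −ln(0.32)/√(π²+ln²(0.32)) = 0.341.
Characteristic equation s² + 6.4s + 8.9K_p = 0 gives ζ = 6.4/(2√(8.9K_p)).
Setting ζ = 0.341: √(8.9K_p) = 6.4/(2·0.341) = 9.385, so K_p = 88.08/8.9 = 9.9.

K_p = 9.9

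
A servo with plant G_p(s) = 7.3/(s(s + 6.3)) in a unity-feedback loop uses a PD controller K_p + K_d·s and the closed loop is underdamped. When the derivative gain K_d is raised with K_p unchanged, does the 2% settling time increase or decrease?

decrease

Characteristic equation s² + (6.3 + 7.3K_d)s + 7.3K_p = 0: raising K_d increases ζω_n = (6.3+7.3K_d)/2 while the loop stays underdamped, so T_s ≈ 4/(ζω_n) decreases.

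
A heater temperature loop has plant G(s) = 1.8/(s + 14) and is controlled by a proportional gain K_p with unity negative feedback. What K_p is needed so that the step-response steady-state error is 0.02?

For a type-0 loop with proportional control, e_ss = 1/(1 + K_p·G(0)).
G(0) = 0.1286. Require 1/(1 + K_p·0.1286) = 0.02, so 1 + 0.1286·K_p = 50.
K_p = (50 − 1)/0.1286 = 381.

K_p = 381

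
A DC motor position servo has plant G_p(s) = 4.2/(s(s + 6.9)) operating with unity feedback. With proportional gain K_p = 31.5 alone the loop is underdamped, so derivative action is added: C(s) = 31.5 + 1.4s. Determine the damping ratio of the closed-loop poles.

ζ = 0.556

Forward path: (31.5 + 1.4s)·4.2/(s(s+6.9)). The closed-loop characteristic equation is s² + (6.9 + 4.2·1.4)s + 4.2·31.5 = 0.
That is s² + 12.78s + 132.3 = 0, so ω_n = 11.5 rad/s and ζ = 12.78/(2·11.5) = 0.5555.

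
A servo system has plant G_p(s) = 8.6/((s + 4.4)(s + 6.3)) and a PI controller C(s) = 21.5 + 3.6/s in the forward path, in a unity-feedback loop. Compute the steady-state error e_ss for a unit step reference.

The open loop C(s)G_p(s) has a pole at the origin (type 1), so the static position error constant is infinite and e_ss = 1/(1+∞) = 0.

0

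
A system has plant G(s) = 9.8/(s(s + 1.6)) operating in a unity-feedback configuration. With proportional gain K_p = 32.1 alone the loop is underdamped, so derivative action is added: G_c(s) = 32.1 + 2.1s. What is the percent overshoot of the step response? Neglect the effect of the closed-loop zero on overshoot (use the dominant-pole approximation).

Forward path: (32.1 + 2.1s)·9.8/(s(s+1.6)). The closed-loop characteristic equation is s² + (1.6 + 9.8·2.1)s + 9.8·32.1 = 0.
That is s² + 22.18s + 314.6 = 0, so ω_n = 17.74 rad/s and ζ = 22.18/(2·17.74) = 0.6253.
%OS = 100·exp(−πζ/√(1−ζ²)) = 8.07%.

8.07%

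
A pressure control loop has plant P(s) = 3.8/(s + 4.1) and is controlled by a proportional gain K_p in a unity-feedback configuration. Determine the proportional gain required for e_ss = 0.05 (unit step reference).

For a type-0 loop with proportional control, e_ss = 1/(1 + K_p·P(0)).
P(0) = 0.9268. Require 1/(1 + K_p·0.9268) = 0.05, so 1 + 0.9268·K_p = 20.
K_p = (20 − 1)/0.9268 = 20.5.

K_p = 20.5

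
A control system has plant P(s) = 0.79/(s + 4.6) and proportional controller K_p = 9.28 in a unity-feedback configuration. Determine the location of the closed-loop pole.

s = -11.93

Closed-loop transfer function: T(s) = K_p·P(s)/(1 + K_p·P(s)) = 7.331/(s + 4.6 + 7.331) = 7.331/(s + 11.93).
The closed-loop pole is at s = −11.93.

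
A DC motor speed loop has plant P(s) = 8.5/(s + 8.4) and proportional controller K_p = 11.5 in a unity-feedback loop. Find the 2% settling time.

Closed-loop transfer function: T(s) = K_p·P(s)/(1 + K_p·P(s)) = 97.75/(s + 8.4 + 97.75) = 97.75/(s + 106.2).
Time constant τ = 1/106.2 = 0.009421 s, so the 2% settling time is about 4τ = 0.0377 s.

T_s ≈ 0.0377 s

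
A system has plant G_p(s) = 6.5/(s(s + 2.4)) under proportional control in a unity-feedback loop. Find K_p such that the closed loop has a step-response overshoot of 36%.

From %OS = 100·exp(−πζ/√(1−ζ²)) = 36%, ζ = −ln(0.36)/√(π²+ln²(0.36)) = 0.3093.
Characteristic equation s² + 2.4s + 6.5K_p = 0 gives ζ = 2.4/(2√(6.5K_p)).
Setting ζ = 0.3093: √(6.5K_p) = 2.4/(2·0.3093) = 3.88, so K_p = 15.06/6.5 = 2.32.

K_p = 2.32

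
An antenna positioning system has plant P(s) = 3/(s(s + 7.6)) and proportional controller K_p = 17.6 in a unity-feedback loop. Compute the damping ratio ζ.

ζ = 0.523

The closed-loop denominator is s(s+7.6) + 17.6·3 = s² + 7.6s + 52.8.
So ω_n² = 52.8 ⇒ ω_n = 7.266 rad/s, and ζ = 7.6/(2ω_n) = 0.523.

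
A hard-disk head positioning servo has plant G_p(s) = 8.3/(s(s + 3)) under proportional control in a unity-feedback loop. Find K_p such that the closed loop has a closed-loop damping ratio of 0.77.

Closed-loop characteristic equation: s² + 3s + K_p·8.3 = 0.
So ω_n = √(8.3K_p) and 2ζω_n = 3, giving ζ = 3/(2√(8.3K_p)).
Setting ζ = 0.77: √(8.3K_p) = 3/(2·0.77) = 1.948, so K_p = 3.795/8.3 = 0.457.

K_p = 0.457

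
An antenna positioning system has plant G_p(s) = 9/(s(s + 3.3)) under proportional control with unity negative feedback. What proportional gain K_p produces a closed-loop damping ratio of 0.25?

Closed-loop characteristic equation: s² + 3.3s + K_p·9 = 0.
So ω_n = √(9K_p) and 2ζω_n = 3.3, giving ζ = 3.3/(2√(9K_p)).
Setting ζ = 0.25: √(9K_p) = 3.3/(2·0.25) = 6.6, so K_p = 43.56/9 = 4.84.

K_p = 4.84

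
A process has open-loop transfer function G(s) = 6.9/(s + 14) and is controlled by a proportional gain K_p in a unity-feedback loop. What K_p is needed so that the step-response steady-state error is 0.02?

Steady-state error for a unit step on this type-0 loop is 1/(1 + K_p·G(0)).
G(0) = 0.4929. Require 1/(1 + K_p·0.4929) = 0.02, so 1 + 0.4929·K_p = 50.
K_p = (50 − 1)/0.4929 = 99.4.

K_p = 99.4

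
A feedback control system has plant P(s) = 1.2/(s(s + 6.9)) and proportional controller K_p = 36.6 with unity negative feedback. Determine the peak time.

T_p = 0.555 s

The closed-loop denominator s² + 6.9s + 43.92 gives ω_n = √43.92 = 6.627 and ζ = 6.9/(2ω_n) = 0.5206.
Damped frequency ω_d = ω_n√(1−ζ²) = 5.658 rad/s, so peak time T_p = π/ω_d = 0.555 s.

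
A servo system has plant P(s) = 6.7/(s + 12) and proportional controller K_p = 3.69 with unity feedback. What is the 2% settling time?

T_s ≈ 0.109 s

Closed-loop transfer function: T(s) = K_p·P(s)/(1 + K_p·P(s)) = 24.72/(s + 12 + 24.72) = 24.72/(s + 36.72).
Time constant τ = 1/36.72 = 0.02723 s, so the 2% settling time is about 4τ = 0.109 s.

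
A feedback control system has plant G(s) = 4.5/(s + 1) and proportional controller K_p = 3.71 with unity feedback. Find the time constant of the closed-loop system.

Closed-loop transfer function: T(s) = K_p·G(s)/(1 + K_p·G(s)) = 16.7/(s + 1 + 16.7) = 16.7/(s + 17.7).
Time constant τ = 1/17.7 = 0.0565 s.

τ = 0.0565 s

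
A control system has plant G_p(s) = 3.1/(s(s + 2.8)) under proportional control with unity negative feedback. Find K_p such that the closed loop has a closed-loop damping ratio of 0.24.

K_p = 11

Closed-loop characteristic equation: s² + 2.8s + K_p·3.1 = 0.
So ω_n = √(3.1K_p) and 2ζω_n = 2.8, giving ζ = 2.8/(2√(3.1K_p)).
Setting ζ = 0.24: √(3.1K_p) = 2.8/(2·0.24) = 5.833, so K_p = 34.03/3.1 = 11.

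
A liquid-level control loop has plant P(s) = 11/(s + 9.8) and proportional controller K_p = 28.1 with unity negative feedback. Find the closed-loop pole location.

Closed-loop transfer function: T(s) = K_p·P(s)/(1 + K_p·P(s)) = 309.1/(s + 9.8 + 309.1) = 309.1/(s + 318.9).
The closed-loop pole is at s = −318.9.

s = -318.9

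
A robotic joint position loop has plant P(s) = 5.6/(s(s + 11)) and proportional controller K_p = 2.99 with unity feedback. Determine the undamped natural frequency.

1 + K_p·P(s) = 0 gives s² + 11s + 16.74 = 0.
So ω_n² = 16.74 ⇒ ω_n = 4.092 rad/s, and ζ = 11/(2ω_n) = 1.34.

ω_n = 4.09 rad/s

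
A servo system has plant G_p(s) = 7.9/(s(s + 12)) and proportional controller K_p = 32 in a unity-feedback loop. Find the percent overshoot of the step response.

Closed-loop characteristic equation: s² + 12s + 252.8 = 0, so ω_n = 15.9 rad/s and ζ = 12/(2·15.9) = 0.3774.
%OS = 100·exp(−πζ/√(1−ζ²)) = 100·exp(−π·0.3774/√0.8576) = 27.8%.

27.8%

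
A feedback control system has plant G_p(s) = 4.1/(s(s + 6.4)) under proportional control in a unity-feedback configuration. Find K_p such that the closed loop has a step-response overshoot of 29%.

From %OS = 100·exp(−πζ/√(1−ζ²)) = 29%, ζ = −ln(0.29)/√(π²+ln²(0.29)) = 0.3666.
Characteristic equation s² + 6.4s + 4.1K_p = 0 gives ζ = 6.4/(2√(4.1K_p)).
Setting ζ = 0.3666: √(4.1K_p) = 6.4/(2·0.3666) = 8.729, so K_p = 76.19/4.1 = 18.6.

K_p = 18.6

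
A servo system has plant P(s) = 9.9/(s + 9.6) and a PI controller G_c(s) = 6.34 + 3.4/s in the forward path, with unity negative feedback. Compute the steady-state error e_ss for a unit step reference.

0

The open loop G_c(s)P(s) has a pole at the origin (type 1), so the static position error constant is infinite and e_ss = 1/(1+∞) = 0.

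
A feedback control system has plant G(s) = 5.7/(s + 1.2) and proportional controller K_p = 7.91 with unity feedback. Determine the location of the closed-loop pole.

s = -46.29

Closed-loop transfer function: T(s) = K_p·G(s)/(1 + K_p·G(s)) = 45.09/(s + 1.2 + 45.09) = 45.09/(s + 46.29).
The closed-loop pole is at s = −46.29.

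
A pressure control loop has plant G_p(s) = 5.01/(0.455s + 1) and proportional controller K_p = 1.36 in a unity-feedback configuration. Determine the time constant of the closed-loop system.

τ = 0.0582 s

Closed loop: T(s) = K_p·G_p/(1+K_p·G_p) = 6.814/(0.455s + 1 + 6.814), with pole at s = −(1 + 6.814)/0.455 = −17.17.
Closed-loop time constant τ = 1/17.17 = 0.0582 s.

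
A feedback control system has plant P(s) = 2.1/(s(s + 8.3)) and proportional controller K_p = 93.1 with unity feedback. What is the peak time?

T_p = 0.235 s

Closed-loop characteristic equation: s² + 8.3s + 195.5 = 0, so ω_n = 13.98 rad/s and ζ = 8.3/(2·13.98) = 0.2968.
Damped frequency ω_d = ω_n√(1−ζ²) = 13.35 rad/s, so peak time T_p = π/ω_d = 0.235 s.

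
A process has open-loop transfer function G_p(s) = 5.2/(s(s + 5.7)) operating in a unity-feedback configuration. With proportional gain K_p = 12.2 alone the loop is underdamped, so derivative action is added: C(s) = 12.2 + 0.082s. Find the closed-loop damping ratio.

ζ = 0.385

Forward path: (12.2 + 0.082s)·5.2/(s(s+5.7)). The closed-loop characteristic equation is s² + (5.7 + 5.2·0.082)s + 5.2·12.2 = 0.
That is s² + 6.126s + 63.44 = 0, so ω_n = 7.965 rad/s and ζ = 6.126/(2·7.965) = 0.3846.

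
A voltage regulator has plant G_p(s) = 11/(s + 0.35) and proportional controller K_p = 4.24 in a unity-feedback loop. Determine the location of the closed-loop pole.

Closed-loop transfer function: T(s) = K_p·G_p(s)/(1 + K_p·G_p(s)) = 46.64/(s + 0.35 + 46.64) = 46.64/(s + 46.99).
The closed-loop pole is at s = −46.99.

s = -46.99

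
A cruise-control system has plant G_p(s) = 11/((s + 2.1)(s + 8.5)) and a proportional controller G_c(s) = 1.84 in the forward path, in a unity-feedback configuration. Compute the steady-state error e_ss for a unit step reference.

The loop is type 0. Static position error constant K_pos = G_c(0)·G_p(0) = 1.84·0.6162 = 1.134.
Steady-state error to a unit step: e_ss = 1/(1+K_pos) = 1/2.134 = 0.469.

0.469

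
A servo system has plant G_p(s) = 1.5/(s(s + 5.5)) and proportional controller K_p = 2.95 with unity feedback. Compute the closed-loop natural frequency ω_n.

ω_n = 2.1 rad/s

The closed-loop denominator is s(s+5.5) + 2.95·1.5 = s² + 5.5s + 4.425.
So ω_n² = 4.425 ⇒ ω_n = 2.104 rad/s, and ζ = 5.5/(2ω_n) = 1.31.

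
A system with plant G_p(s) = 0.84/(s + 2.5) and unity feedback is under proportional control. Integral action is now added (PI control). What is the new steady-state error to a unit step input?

0

Adding integral action puts a pole at s = 0 in the forward path, raising the system type to 1; a type-1 loop has zero steady-state error to a step.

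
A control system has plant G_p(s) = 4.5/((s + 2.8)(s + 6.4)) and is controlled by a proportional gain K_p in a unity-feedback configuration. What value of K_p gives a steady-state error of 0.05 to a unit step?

For a type-0 loop with proportional control, e_ss = 1/(1 + K_p·G_p(0)).
G_p(0) = 0.2511. Require 1/(1 + K_p·0.2511) = 0.05, so 1 + 0.2511·K_p = 20.
K_p = (20 − 1)/0.2511 = 75.7.

K_p = 75.7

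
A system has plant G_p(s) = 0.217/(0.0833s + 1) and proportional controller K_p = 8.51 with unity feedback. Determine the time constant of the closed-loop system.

τ = 0.0293 s

Closed loop: T(s) = K_p·G_p/(1+K_p·G_p) = 1.847/(0.0833s + 1 + 1.847), with pole at s = −(1 + 1.847)/0.0833 = −34.17.
Closed-loop time constant τ = 1/34.17 = 0.0293 s.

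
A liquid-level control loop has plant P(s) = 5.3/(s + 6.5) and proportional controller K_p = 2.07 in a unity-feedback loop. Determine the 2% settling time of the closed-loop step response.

T_s ≈ 0.229 s

Closed-loop transfer function: T(s) = K_p·P(s)/(1 + K_p·P(s)) = 10.97/(s + 6.5 + 10.97) = 10.97/(s + 17.47).
Time constant τ = 1/17.47 = 0.05724 s, so the 2% settling time is about 4τ = 0.229 s.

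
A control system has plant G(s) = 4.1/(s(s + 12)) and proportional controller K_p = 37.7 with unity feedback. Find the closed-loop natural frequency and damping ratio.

ω_n = 12.4 rad/s, ζ = 0.483

With unity feedback the closed-loop characteristic equation is s² + 12s + 37.7·4.1 = s² + 12s + 154.6 = 0.
Matching s² + 2ζω_n s + ω_n²: ω_n = √154.6 = 12.43 rad/s and 2ζω_n = 12, so ζ = 12/(2·12.43) = 0.483.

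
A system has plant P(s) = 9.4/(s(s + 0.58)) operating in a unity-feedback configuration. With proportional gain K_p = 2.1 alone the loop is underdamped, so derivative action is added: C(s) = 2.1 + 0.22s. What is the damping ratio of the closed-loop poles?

ζ = 0.298

Forward path: (2.1 + 0.22s)·9.4/(s(s+0.58)). The closed-loop characteristic equation is s² + (0.58 + 9.4·0.22)s + 9.4·2.1 = 0.
That is s² + 2.648s + 19.74 = 0, so ω_n = 4.443 rad/s and ζ = 2.648/(2·4.443) = 0.298.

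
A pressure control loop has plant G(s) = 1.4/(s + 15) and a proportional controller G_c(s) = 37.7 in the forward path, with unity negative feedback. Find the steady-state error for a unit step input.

0.221

The loop is type 0. Static position error constant K_pos = G_c(0)·G(0) = 37.7·0.09333 = 3.519.
Steady-state error to a unit step: e_ss = 1/(1+K_pos) = 1/4.519 = 0.221.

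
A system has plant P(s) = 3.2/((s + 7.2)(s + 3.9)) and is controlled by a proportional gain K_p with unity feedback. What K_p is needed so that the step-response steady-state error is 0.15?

The loop is type 0, so e_ss(step) = 1/(1 + K_pos) with K_pos = K_p·P(0).
P(0) = 0.114. Require 1/(1 + K_p·0.114) = 0.15, so 1 + 0.114·K_p = 6.667.
K_p = (6.667 − 1)/0.114 = 49.7.

K_p = 49.7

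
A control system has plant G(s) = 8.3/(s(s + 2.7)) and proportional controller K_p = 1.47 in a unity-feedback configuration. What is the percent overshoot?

26.8%

The closed-loop denominator s² + 2.7s + 12.2 gives ω_n = √12.2 = 3.493 and ζ = 2.7/(2ω_n) = 0.3865.
%OS = 100·exp(−πζ/√(1−ζ²)) = 100·exp(−π·0.3865/√0.8506) = 26.8%.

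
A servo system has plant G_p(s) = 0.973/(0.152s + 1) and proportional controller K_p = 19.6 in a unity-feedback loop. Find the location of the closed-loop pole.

s = -132

Closed loop: T(s) = K_p·G_p/(1+K_p·G_p) = 19.07/(0.152s + 1 + 19.07), with pole at s = −(1 + 19.07)/0.152 = −132.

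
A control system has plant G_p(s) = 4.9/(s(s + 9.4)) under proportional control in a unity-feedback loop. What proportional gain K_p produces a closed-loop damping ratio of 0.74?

Closed-loop characteristic equation: s² + 9.4s + K_p·4.9 = 0.
So ω_n = √(4.9K_p) and 2ζω_n = 9.4, giving ζ = 9.4/(2√(4.9K_p)).
Setting ζ = 0.74: √(4.9K_p) = 9.4/(2·0.74) = 6.351, so K_p = 40.34/4.9 = 8.23.

K_p = 8.23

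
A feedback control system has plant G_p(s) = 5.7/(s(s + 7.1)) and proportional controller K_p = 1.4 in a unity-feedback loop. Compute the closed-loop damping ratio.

ζ = 1.26

1 + K_p·G_p(s) = 0 gives s² + 7.1s + 7.98 = 0.
So ω_n² = 7.98 ⇒ ω_n = 2.825 rad/s, and ζ = 7.1/(2ω_n) = 1.26.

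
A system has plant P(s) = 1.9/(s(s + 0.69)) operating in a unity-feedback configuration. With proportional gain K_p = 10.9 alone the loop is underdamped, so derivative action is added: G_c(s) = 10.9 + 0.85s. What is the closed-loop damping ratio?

Forward path: (10.9 + 0.85s)·1.9/(s(s+0.69)). The closed-loop characteristic equation is s² + (0.69 + 1.9·0.85)s + 1.9·10.9 = 0.
That is s² + 2.305s + 20.71 = 0, so ω_n = 4.551 rad/s and ζ = 2.305/(2·4.551) = 0.2533.

ζ = 0.253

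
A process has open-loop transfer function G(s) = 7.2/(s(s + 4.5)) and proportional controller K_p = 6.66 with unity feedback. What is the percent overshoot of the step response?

From 1 + K_pG(s) = 0: s² + 4.5s + 47.95 = 0 ⇒ ω_n = 6.925, ζ = 0.3249.
%OS = 100·exp(−πζ/√(1−ζ²)) = 100·exp(−π·0.3249/√0.8944) = 34%.

34%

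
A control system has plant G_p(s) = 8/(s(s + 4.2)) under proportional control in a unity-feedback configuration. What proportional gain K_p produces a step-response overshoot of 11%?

K_p = 1.67

From %OS = 100·exp(−πζ/√(1−ζ²)) = 11%, ζ = −ln(0.11)/√(π²+ln²(0.11)) = 0.5749.
Characteristic equation s² + 4.2s + 8K_p = 0 gives ζ = 4.2/(2√(8K_p)).
Setting ζ = 0.5749: √(8K_p) = 4.2/(2·0.5749) = 3.653, so K_p = 13.34/8 = 1.67.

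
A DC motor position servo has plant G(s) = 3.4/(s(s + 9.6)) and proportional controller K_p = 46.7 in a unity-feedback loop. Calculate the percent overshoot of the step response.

The closed-loop denominator s² + 9.6s + 158.8 gives ω_n = √158.8 = 12.6 and ζ = 9.6/(2ω_n) = 0.3809.
%OS = 100·exp(−πζ/√(1−ζ²)) = 100·exp(−π·0.3809/√0.8549) = 27.4%.

27.4%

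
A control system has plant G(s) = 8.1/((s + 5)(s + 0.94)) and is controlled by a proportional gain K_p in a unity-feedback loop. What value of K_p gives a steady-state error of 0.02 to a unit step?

Steady-state error for a unit step on this type-0 loop is 1/(1 + K_p·G(0)).
G(0) = 1.723. Require 1/(1 + K_p·1.723) = 0.02, so 1 + 1.723·K_p = 50.
K_p = (50 − 1)/1.723 = 28.4.

K_p = 28.4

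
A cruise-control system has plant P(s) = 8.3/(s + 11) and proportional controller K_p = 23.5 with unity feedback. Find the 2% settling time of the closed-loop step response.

T_s ≈ 0.0194 s

Closed-loop transfer function: T(s) = K_p·P(s)/(1 + K_p·P(s)) = 195.1/(s + 11 + 195.1) = 195.1/(s + 206.1).
Time constant τ = 1/206.1 = 0.004853 s, so the 2% settling time is about 4τ = 0.0194 s.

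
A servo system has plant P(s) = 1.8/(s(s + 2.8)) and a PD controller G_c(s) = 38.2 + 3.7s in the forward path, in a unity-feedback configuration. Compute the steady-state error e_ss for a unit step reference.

The open loop G_c(s)P(s) has a pole at the origin (type 1), so the static position error constant is infinite and e_ss = 1/(1+∞) = 0.

0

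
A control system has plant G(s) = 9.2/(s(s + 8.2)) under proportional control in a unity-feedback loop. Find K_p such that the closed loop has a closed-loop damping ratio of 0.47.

Closed-loop characteristic equation: s² + 8.2s + K_p·9.2 = 0.
So ω_n = √(9.2K_p) and 2ζω_n = 8.2, giving ζ = 8.2/(2√(9.2K_p)).
Setting ζ = 0.47: √(9.2K_p) = 8.2/(2·0.47) = 8.723, so K_p = 76.1/9.2 = 8.27.

K_p = 8.27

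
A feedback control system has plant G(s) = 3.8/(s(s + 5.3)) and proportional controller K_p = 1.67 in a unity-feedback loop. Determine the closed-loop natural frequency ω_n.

The closed-loop denominator is s(s+5.3) + 1.67·3.8 = s² + 5.3s + 6.346.
Matching s² + 2ζω_n s + ω_n²: ω_n = √6.346 = 2.519 rad/s and 2ζω_n = 5.3, so ζ = 5.3/(2·2.519) = 1.05.

ω_n = 2.52 rad/s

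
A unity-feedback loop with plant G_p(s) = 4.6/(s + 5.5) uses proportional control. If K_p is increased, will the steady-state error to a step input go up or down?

The position error constant K_pos = K_p·G_p(0) grows with K_p, and e_ss = 1/(1+K_pos) falls.

decrease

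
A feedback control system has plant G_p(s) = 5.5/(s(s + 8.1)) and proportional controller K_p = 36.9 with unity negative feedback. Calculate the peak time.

From 1 + K_pG_p(s) = 0: s² + 8.1s + 202.9 = 0 ⇒ ω_n = 14.25, ζ = 0.2843.
Damped frequency ω_d = ω_n√(1−ζ²) = 13.66 rad/s, so peak time T_p = π/ω_d = 0.23 s.

T_p = 0.23 s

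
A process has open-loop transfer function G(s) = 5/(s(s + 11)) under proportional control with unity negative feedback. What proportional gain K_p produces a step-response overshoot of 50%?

K_p = 130

From %OS = 100·exp(−πζ/√(1−ζ²)) = 50%, ζ = −ln(0.5)/√(π²+ln²(0.5)) = 0.2155.
Characteristic equation s² + 11s + 5K_p = 0 gives ζ = 11/(2√(5K_p)).
Setting ζ = 0.2155: √(5K_p) = 11/(2·0.2155) = 25.53, so K_p = 651.7/5 = 130.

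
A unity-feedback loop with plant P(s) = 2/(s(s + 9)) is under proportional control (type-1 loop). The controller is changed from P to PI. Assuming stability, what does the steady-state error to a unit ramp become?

The integrator raises the loop to type 2, so K_v → ∞ and e_ss to a ramp is zero.

0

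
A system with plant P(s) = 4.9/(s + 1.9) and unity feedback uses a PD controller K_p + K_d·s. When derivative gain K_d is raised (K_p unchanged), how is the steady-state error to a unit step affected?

At s = 0 the derivative term contributes nothing: C(0) = K_p regardless of K_d, so K_pos = K_p·P(0) and e_ss are unchanged.

unchanged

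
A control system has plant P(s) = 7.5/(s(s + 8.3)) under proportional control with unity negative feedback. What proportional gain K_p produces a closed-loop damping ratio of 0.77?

Closed-loop characteristic equation: s² + 8.3s + K_p·7.5 = 0.
So ω_n = √(7.5K_p) and 2ζω_n = 8.3, giving ζ = 8.3/(2√(7.5K_p)).
Setting ζ = 0.77: √(7.5K_p) = 8.3/(2·0.77) = 5.39, so K_p = 29.05/7.5 = 3.87.

K_p = 3.87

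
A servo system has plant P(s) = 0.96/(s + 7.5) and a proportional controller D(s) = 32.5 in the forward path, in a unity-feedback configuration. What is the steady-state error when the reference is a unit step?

The loop is type 0. Static position error constant K_pos = D(0)·P(0) = 32.5·0.128 = 4.16.
Steady-state error to a unit step: e_ss = 1/(1+K_pos) = 1/5.16 = 0.194.

0.194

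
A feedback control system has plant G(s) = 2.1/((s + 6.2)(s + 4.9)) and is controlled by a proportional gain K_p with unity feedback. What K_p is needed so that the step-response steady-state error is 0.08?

For a type-0 loop with proportional control, e_ss = 1/(1 + K_p·G(0)).
G(0) = 0.06912. Require 1/(1 + K_p·0.06912) = 0.08, so 1 + 0.06912·K_p = 12.5.
K_p = (12.5 − 1)/0.06912 = 166.

K_p = 166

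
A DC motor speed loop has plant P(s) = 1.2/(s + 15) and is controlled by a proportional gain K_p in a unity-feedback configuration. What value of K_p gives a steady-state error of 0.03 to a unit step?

K_p = 404

The loop is type 0, so e_ss(step) = 1/(1 + K_pos) with K_pos = K_p·P(0).
P(0) = 0.08. Require 1/(1 + K_p·0.08) = 0.03, so 1 + 0.08·K_p = 33.33.
K_p = (33.33 − 1)/0.08 = 404.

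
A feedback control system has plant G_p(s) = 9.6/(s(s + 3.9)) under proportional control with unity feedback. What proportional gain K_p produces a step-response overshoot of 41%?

K_p = 5.31

From %OS = 100·exp(−πζ/√(1−ζ²)) = 41%, ζ = −ln(0.41)/√(π²+ln²(0.41)) = 0.273.
Characteristic equation s² + 3.9s + 9.6K_p = 0 gives ζ = 3.9/(2√(9.6K_p)).
Setting ζ = 0.273: √(9.6K_p) = 3.9/(2·0.273) = 7.142, so K_p = 51.01/9.6 = 5.31.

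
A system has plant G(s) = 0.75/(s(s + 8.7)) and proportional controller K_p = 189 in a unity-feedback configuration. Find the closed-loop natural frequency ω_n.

ω_n = 11.9 rad/s

The closed-loop denominator is s(s+8.7) + 189·0.75 = s² + 8.7s + 141.8.
So ω_n² = 141.8 ⇒ ω_n = 11.91 rad/s, and ζ = 8.7/(2ω_n) = 0.365.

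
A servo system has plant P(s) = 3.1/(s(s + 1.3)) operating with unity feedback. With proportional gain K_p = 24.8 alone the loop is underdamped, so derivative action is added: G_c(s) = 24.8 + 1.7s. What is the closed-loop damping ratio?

Forward path: (24.8 + 1.7s)·3.1/(s(s+1.3)). The closed-loop characteristic equation is s² + (1.3 + 3.1·1.7)s + 3.1·24.8 = 0.
That is s² + 6.57s + 76.88 = 0, so ω_n = 8.768 rad/s and ζ = 6.57/(2·8.768) = 0.3747.

ζ = 0.375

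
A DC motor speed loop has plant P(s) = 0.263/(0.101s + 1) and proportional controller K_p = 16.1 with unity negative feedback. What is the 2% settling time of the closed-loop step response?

Closed loop: T(s) = K_p·P/(1+K_p·P) = 4.234/(0.101s + 1 + 4.234), with pole at s = −(1 + 4.234)/0.101 = −51.82.
τ = 1/51.82 = 0.0193 s, so 2% settling time ≈ 4τ = 0.0772 s.

T_s ≈ 0.0772 s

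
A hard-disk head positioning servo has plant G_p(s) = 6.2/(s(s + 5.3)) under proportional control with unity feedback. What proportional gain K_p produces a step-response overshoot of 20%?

From %OS = 100·exp(−πζ/√(1−ζ²)) = 20%, ζ = −ln(0.2)/√(π²+ln²(0.2)) = 0.4559.
Characteristic equation s² + 5.3s + 6.2K_p = 0 gives ζ = 5.3/(2√(6.2K_p)).
Setting ζ = 0.4559: √(6.2K_p) = 5.3/(2·0.4559) = 5.812, so K_p = 33.78/6.2 = 5.45.

K_p = 5.45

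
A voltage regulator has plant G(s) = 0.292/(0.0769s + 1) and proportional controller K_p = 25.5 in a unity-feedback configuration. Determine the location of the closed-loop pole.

s = -109.8

Closed loop: T(s) = K_p·G/(1+K_p·G) = 7.446/(0.0769s + 1 + 7.446), with pole at s = −(1 + 7.446)/0.0769 = −109.8.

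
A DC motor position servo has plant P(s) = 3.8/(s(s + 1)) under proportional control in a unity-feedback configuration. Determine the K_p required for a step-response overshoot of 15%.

From %OS = 100·exp(−πζ/√(1−ζ²)) = 15%, ζ = −ln(0.15)/√(π²+ln²(0.15)) = 0.5169.
Characteristic equation s² + 1s + 3.8K_p = 0 gives ζ = 1/(2√(3.8K_p)).
Setting ζ = 0.5169: √(3.8K_p) = 1/(2·0.5169) = 0.9672, so K_p = 0.9356/3.8 = 0.246.

K_p = 0.246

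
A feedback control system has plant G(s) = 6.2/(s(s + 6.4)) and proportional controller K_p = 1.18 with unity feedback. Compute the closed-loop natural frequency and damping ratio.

ω_n = 2.7 rad/s, ζ = 1.18

1 + K_p·G(s) = 0 gives s² + 6.4s + 7.316 = 0.
Matching s² + 2ζω_n s + ω_n²: ω_n = √7.316 = 2.705 rad/s and 2ζω_n = 6.4, so ζ = 6.4/(2·2.705) = 1.18.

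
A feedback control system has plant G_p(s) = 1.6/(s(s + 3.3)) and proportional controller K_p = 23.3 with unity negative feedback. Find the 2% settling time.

The closed-loop denominator s² + 3.3s + 37.28 gives ω_n = √37.28 = 6.106 and ζ = 3.3/(2ω_n) = 0.2702.
2% settling time T_s ≈ 4/(ζω_n) = 4/1.65 = 2.42 s.

T_s ≈ 2.42 s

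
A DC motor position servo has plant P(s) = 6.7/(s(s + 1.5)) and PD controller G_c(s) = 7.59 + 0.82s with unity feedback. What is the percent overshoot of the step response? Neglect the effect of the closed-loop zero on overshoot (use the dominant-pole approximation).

Forward path: (7.59 + 0.82s)·6.7/(s(s+1.5)). The closed-loop characteristic equation is s² + (1.5 + 6.7·0.82)s + 6.7·7.59 = 0.
That is s² + 6.994s + 50.85 = 0, so ω_n = 7.131 rad/s and ζ = 6.994/(2·7.131) = 0.4904.
%OS = 100·exp(−πζ/√(1−ζ²)) = 17.1%.

17.1%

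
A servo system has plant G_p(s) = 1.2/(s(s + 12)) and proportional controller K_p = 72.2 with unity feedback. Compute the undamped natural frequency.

ω_n = 9.31 rad/s

The closed-loop denominator is s(s+12) + 72.2·1.2 = s² + 12s + 86.64.
Matching s² + 2ζω_n s + ω_n²: ω_n = √86.64 = 9.308 rad/s and 2ζω_n = 12, so ζ = 12/(2·9.308) = 0.645.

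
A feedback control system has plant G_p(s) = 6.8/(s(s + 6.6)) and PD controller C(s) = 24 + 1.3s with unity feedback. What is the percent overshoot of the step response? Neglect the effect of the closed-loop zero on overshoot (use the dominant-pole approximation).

9.23%

Forward path: (24 + 1.3s)·6.8/(s(s+6.6)). The closed-loop characteristic equation is s² + (6.6 + 6.8·1.3)s + 6.8·24 = 0.
That is s² + 15.44s + 163.2 = 0, so ω_n = 12.77 rad/s and ζ = 15.44/(2·12.77) = 0.6043.
%OS = 100·exp(−πζ/√(1−ζ²)) = 9.23%.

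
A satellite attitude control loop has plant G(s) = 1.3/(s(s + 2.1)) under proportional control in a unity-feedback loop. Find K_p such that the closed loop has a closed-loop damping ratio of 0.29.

Closed-loop characteristic equation: s² + 2.1s + K_p·1.3 = 0.
So ω_n = √(1.3K_p) and 2ζω_n = 2.1, giving ζ = 2.1/(2√(1.3K_p)).
Setting ζ = 0.29: √(1.3K_p) = 2.1/(2·0.29) = 3.621, so K_p = 13.11/1.3 = 10.1.

K_p = 10.1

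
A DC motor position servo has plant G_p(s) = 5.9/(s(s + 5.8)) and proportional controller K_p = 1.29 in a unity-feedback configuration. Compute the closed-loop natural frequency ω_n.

ω_n = 2.76 rad/s

The closed-loop denominator is s(s+5.8) + 1.29·5.9 = s² + 5.8s + 7.611.
Matching s² + 2ζω_n s + ω_n²: ω_n = √7.611 = 2.759 rad/s and 2ζω_n = 5.8, so ζ = 5.8/(2·2.759) = 1.05.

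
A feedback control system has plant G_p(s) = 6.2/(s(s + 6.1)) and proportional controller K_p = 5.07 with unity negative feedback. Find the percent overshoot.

The closed-loop denominator s² + 6.1s + 31.43 gives ω_n = √31.43 = 5.607 and ζ = 6.1/(2ω_n) = 0.544.
%OS = 100·exp(−πζ/√(1−ζ²)) = 100·exp(−π·0.544/√0.7041) = 13%.

13%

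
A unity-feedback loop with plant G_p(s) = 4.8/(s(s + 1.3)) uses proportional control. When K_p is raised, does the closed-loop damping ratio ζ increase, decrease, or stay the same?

ζ = 1.3/(2√(4.8K_p)); increasing K_p raises the denominator, so ζ falls.

decrease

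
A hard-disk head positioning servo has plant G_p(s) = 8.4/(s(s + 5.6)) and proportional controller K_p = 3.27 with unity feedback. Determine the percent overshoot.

Closed-loop characteristic equation: s² + 5.6s + 27.47 = 0, so ω_n = 5.241 rad/s and ζ = 5.6/(2·5.241) = 0.5342.
%OS = 100·exp(−πζ/√(1−ζ²)) = 100·exp(−π·0.5342/√0.7146) = 13.7%.

13.7%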